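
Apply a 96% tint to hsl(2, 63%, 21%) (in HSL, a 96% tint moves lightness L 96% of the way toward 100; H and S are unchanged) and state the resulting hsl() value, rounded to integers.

hsl(2, 63%, 97%)

L moves 96% from 21 toward 100: 21 + 75.84 = 96.84 → 97.
H and S are unchanged.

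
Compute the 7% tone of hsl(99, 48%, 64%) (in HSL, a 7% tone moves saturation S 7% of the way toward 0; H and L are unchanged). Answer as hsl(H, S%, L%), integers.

hsl(99, 45%, 64%)

S moves 7% from 48 toward 0: 48 − 3.36 = 44.64 → 45.
H and L are unchanged.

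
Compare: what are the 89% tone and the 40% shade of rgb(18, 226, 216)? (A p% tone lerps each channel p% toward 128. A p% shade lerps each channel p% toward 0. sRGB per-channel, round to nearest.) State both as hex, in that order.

#748B8A, #0B8882

89% tone:
  R: 18 + 0.89×(128−18) = 18 + 97.9 = 115.9 → 116
  G: 226 + 0.89×(128−226) = 226 − 87.22 = 138.78 → 139
  B: 216 + 0.89×(128−216) = 216 − 78.32 = 137.68 → 138
  → #748B8A
40% shade:
  R: 18 + 0.4×(0−18) = 18 − 7.2 = 10.8 → 11
  G: 226 + 0.4×(0−226) = 226 − 90.4 = 135.6 → 136
  B: 216 − 86.4 = 129.6 → 130
  → #0B8882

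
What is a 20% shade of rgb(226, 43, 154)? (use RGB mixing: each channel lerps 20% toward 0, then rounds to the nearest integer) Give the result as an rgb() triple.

A 20% shade moves each channel 20% toward 0:
  R: 226 − 45.2 = 180.8 → 181
  G: 43 + 0.2×(0−43) = 43 − 8.6 = 34.4 → 34
  B: 154 + 0.2×(0−154) = 154 − 30.8 = 123.2 → 123

rgb(181, 34, 123)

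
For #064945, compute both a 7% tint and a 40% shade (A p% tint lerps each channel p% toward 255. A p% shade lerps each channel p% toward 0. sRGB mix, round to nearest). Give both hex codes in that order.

#175652, #042c29

#064945 is rgb(6, 73, 69).
7% tint:
  R: 6 + 0.07×(255−6) = 6 + 17.43 = 23.43 → 23
  G: 73 + 0.07×(255−73) = 73 + 12.74 = 85.74 → 86
  B: 69 + 13.02 = 82.02 → 82
  → #175652
40% shade:
  R: 6 − 2.4 = 3.6 → 4
  G: 73 − 29.2 = 43.8 → 44
  B: 69 − 27.6 = 41.4 → 41
  → #042c29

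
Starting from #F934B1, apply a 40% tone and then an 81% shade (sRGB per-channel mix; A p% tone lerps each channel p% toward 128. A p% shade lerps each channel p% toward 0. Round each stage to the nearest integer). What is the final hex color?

#26101E

#F934B1 is rgb(249, 52, 177).
Lerp each channel 40% toward 128:
  R: 249 + 0.4×(128−249) = 249 − 48.4 = 200.6 → 201
  G: 52 + 0.4×(128−52) = 52 + 30.4 = 82.4 → 82
  B: 177 − 19.6 = 157.4 → 157
After the tone: rgb(201, 82, 157) = #C9529D.
Per channel, c → c + 0.81(0 − c):
  R: 201 + 0.81×(0−201) = 201 − 162.81 = 38.19 → 38
  G: 82 − 66.42 = 15.58 → 16
  B: 157 + 0.81×(0−157) = 157 − 127.17 = 29.83 → 30
rgb(38, 16, 30) = #26101E.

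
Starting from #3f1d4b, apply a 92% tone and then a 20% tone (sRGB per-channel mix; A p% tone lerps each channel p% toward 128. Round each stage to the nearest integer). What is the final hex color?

#7c7a7d

#3f1d4b is rgb(63, 29, 75).
Lerp each channel 92% toward 128:
  R: 63 + 0.92×(128−63) = 63 + 59.8 = 122.8 → 123
  G: 29 + 0.92×(128−29) = 29 + 91.08 = 120.08 → 120
  B: 75 + 48.76 = 123.76 → 124
After the tone: rgb(123, 120, 124) = #7b787c.
A 20% tone moves each channel 20% toward 128:
  R: 123 + 0.2×(128−123) = 123 + 1 = 124 → 124
  G: 120 + 1.6 = 121.6 → 122
  B: 124 + 0.8 = 124.8 → 125
rgb(124, 122, 125) = #7c7a7d.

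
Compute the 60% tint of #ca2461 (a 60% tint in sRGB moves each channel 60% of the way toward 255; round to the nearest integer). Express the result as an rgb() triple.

rgb(234, 167, 192)

#ca2461 is rgb(202, 36, 97).
Lerp each channel 60% toward 255:
  R: 202 + 31.8 = 233.8 → 234
  G: 36 + 131.4 = 167.4 → 167
  B: 97 + 94.8 = 191.8 → 192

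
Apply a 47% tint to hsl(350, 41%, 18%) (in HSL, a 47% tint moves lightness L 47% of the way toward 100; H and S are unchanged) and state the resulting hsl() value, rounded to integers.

hsl(350, 41%, 57%)

L moves 47% from 18 toward 100: 18 + 38.54 = 56.54 → 57.
H and S are unchanged.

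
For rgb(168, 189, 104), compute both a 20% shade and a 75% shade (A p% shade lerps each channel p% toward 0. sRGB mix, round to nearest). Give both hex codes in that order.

20% shade:
  R: 168 + 0.2×(0−168) = 168 − 33.6 = 134.4 → 134
  G: 189 + 0.2×(0−189) = 189 − 37.8 = 151.2 → 151
  B: 104 + 0.2×(0−104) = 104 − 20.8 = 83.2 → 83
  → #869753
75% shade:
  R: 168 − 126 = 42 → 42
  G: 189 − 141.75 = 47.25 → 47
  B: 104 + 0.75×(0−104) = 104 − 78 = 26 → 26
  → #2a2f1a

#869753, #2a2f1a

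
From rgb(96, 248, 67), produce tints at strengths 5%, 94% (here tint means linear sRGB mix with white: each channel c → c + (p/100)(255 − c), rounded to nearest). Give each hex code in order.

#68f84c, #f5fff4

5%: (96 + 7.95 = 103.95→104, 248→248, 67 + 9.4 = 76.4→76) → #68f84c
94%: (96 + 149.46 = 245.46→245, 248 + 6.58 = 254.58→255, 67 + 176.72 = 243.72→244) → #f5fff4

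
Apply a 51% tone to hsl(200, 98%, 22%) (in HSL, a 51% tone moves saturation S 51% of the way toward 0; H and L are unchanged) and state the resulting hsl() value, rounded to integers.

S moves 51% from 98 toward 0: 98 − 49.98 = 48.02 → 48.
H and L are unchanged.

hsl(200, 48%, 22%)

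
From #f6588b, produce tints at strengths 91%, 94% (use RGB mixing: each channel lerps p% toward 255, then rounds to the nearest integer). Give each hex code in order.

#fef0f5, #fef5f8

#f6588b is rgb(246, 88, 139).
91%: (246 + 8.19 = 254.19→254, 88 + 151.97 = 239.97→240, 139 + 105.56 = 244.56→245) → #fef0f5
94%: (246 + 8.46 = 254.46→254, 88 + 156.98 = 244.98→245, 139 + 109.04 = 248.04→248) → #fef5f8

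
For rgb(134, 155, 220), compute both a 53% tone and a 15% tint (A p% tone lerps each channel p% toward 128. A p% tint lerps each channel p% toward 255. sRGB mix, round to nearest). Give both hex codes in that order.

#838DAB, #98AAE1

53% tone:
  R: 134 − 3.18 = 130.82 → 131
  G: 155 + 0.53×(128−155) = 155 − 14.31 = 140.69 → 141
  B: 220 + 0.53×(128−220) = 220 − 48.76 = 171.24 → 171
  → #838DAB
15% tint:
  R: 134 + 0.15×(255−134) = 134 + 18.15 = 152.15 → 152
  G: 155 + 0.15×(255−155) = 155 + 15 = 170 → 170
  B: 220 + 5.25 = 225.25 → 225
  → #98AAE1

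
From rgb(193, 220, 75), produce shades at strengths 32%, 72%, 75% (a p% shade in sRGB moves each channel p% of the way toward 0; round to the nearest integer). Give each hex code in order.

#839633, #363E15, #303713

32%: (193 − 61.76 = 131.24→131, 220 − 70.4 = 149.6→150, 75 − 24 = 51→51) → #839633
72%: (193 − 138.96 = 54.04→54, 220 − 158.4 = 61.6→62, 75 − 54 = 21→21) → #363E15
75%: (193 − 144.75 = 48.25→48, 220 − 165 = 55→55, 75 − 56.25 = 18.75→19) → #303713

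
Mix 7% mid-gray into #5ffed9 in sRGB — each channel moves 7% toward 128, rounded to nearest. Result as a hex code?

#61f5d3

#5ffed9 is rgb(95, 254, 217).
Lerp each channel 7% toward 128:
  R: 95 + 2.31 = 97.31 → 97
  G: 254 − 8.82 = 245.18 → 245
  B: 217 + 0.07×(128−217) = 217 − 6.23 = 210.77 → 211
rgb(97, 245, 211) = #61f5d3.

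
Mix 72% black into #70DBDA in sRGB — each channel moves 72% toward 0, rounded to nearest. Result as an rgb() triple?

rgb(31, 61, 61)

#70DBDA is rgb(112, 219, 218).
A 72% shade moves each channel 72% toward 0:
  R: 112 + 0.72×(0−112) = 112 − 80.64 = 31.36 → 31
  G: 219 + 0.72×(0−219) = 219 − 157.68 = 61.32 → 61
  B: 218 + 0.72×(0−218) = 218 − 156.96 = 61.04 → 61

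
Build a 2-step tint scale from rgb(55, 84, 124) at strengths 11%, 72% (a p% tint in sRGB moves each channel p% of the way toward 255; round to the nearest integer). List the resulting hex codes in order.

#4d678a, #c7cfda

11%: (55 + 22 = 77→77, 84 + 18.81 = 102.81→103, 124 + 14.41 = 138.41→138) → #4d678a
72%: (55 + 144 = 199→199, 84 + 123.12 = 207.12→207, 124 + 94.32 = 218.32→218) → #c7cfda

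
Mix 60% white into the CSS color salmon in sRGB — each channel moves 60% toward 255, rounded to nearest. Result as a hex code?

#fdccc7

CSS salmon is rgb(250, 128, 114).
Lerp each channel 60% toward 255:
  R: 250 + 0.6×(255−250) = 250 + 3 = 253 → 253
  G: 128 + 76.2 = 204.2 → 204
  B: 114 + 0.6×(255−114) = 114 + 84.6 = 198.6 → 199
rgb(253, 204, 199) = #fdccc7.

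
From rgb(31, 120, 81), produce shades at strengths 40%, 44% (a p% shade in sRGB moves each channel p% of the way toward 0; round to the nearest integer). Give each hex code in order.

40%: (31 − 12.4 = 18.6→19, 120 − 48 = 72→72, 81 − 32.4 = 48.6→49) → #134831
44%: (31 − 13.64 = 17.36→17, 120 − 52.8 = 67.2→67, 81 − 35.64 = 45.36→45) → #11432D

#134831, #11432D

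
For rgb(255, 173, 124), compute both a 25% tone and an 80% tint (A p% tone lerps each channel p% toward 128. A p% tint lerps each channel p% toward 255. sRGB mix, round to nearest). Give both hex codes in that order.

25% tone:
  R: 255 + 0.25×(128−255) = 255 − 31.75 = 223.25 → 223
  G: 173 + 0.25×(128−173) = 173 − 11.25 = 161.75 → 162
  B: 124 + 0.25×(128−124) = 124 + 1 = 125 → 125
  → #DFA27D
80% tint:
  R: 255 + 0 = 255 → 255
  G: 173 + 65.6 = 238.6 → 239
  B: 124 + 104.8 = 228.8 → 229
  → #FFEFE5

#DFA27D, #FFEFE5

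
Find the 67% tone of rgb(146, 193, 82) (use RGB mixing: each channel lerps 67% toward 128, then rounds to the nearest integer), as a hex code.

Per channel, c → c + 0.67(128 − c):
  R: 146 + 0.67×(128−146) = 146 − 12.06 = 133.94 → 134
  G: 193 + 0.67×(128−193) = 193 − 43.55 = 149.45 → 149
  B: 82 + 0.67×(128−82) = 82 + 30.82 = 112.82 → 113
rgb(134, 149, 113) = #869571.

#869571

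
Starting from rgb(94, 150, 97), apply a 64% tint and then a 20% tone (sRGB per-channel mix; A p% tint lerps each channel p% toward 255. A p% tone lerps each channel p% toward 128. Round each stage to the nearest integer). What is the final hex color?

#b7c7b8

Per channel, c → c + 0.64(255 − c):
  R: 94 + 0.64×(255−94) = 94 + 103.04 = 197.04 → 197
  G: 150 + 67.2 = 217.2 → 217
  B: 97 + 0.64×(255−97) = 97 + 101.12 = 198.12 → 198
After the tint: rgb(197, 217, 198) = #c5d9c6.
Per channel, c → c + 0.2(128 − c):
  R: 197 + 0.2×(128−197) = 197 − 13.8 = 183.2 → 183
  G: 217 + 0.2×(128−217) = 217 − 17.8 = 199.2 → 199
  B: 198 − 14 = 184 → 184
rgb(183, 199, 184) = #b7c7b8.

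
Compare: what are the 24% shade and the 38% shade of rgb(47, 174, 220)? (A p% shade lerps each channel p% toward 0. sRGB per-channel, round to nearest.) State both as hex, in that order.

24% shade:
  R: 47 − 11.28 = 35.72 → 36
  G: 174 + 0.24×(0−174) = 174 − 41.76 = 132.24 → 132
  B: 220 + 0.24×(0−220) = 220 − 52.8 = 167.2 → 167
  → #2484A7
38% shade:
  R: 47 + 0.38×(0−47) = 47 − 17.86 = 29.14 → 29
  G: 174 + 0.38×(0−174) = 174 − 66.12 = 107.88 → 108
  B: 220 + 0.38×(0−220) = 220 − 83.6 = 136.4 → 136
  → #1D6C88

#2484A7, #1D6C88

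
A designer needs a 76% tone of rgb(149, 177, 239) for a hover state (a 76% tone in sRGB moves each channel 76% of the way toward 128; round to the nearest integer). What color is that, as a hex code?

A 76% tone moves each channel 76% toward 128:
  R: 149 + 0.76×(128−149) = 149 − 15.96 = 133.04 → 133
  G: 177 + 0.76×(128−177) = 177 − 37.24 = 139.76 → 140
  B: 239 + 0.76×(128−239) = 239 − 84.36 = 154.64 → 155
rgb(133, 140, 155) = #858c9b.

#858c9b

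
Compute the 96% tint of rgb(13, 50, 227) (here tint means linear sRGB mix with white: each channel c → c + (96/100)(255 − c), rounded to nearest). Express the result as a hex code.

Lerp each channel 96% toward 255:
  R: 13 + 232.32 = 245.32 → 245
  G: 50 + 196.8 = 246.8 → 247
  B: 227 + 26.88 = 253.88 → 254
rgb(245, 247, 254) = #f5f7fe.

#f5f7fe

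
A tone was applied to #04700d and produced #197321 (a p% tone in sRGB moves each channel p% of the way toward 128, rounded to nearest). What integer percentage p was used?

#04700d is rgb(4, 112, 13); #197321 is rgb(25, 115, 33).
On the R channel (widest range): 25 ≈ 4 + (p/100)(128 − 4), so p ≈ 100×(25 − 4)/(128 − 4) = 2100/124 = 16.94.
p = 17 reproduces all three channels after rounding.

17%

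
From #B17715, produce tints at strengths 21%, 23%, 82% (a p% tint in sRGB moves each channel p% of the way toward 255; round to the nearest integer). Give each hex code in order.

#B17715 is rgb(177, 119, 21).
21%: (177 + 16.38 = 193.38→193, 119 + 28.56 = 147.56→148, 21 + 49.14 = 70.14→70) → #C19446
23%: (177 + 17.94 = 194.94→195, 119 + 31.28 = 150.28→150, 21 + 53.82 = 74.82→75) → #C3964B
82%: (177 + 63.96 = 240.96→241, 119 + 111.52 = 230.52→231, 21 + 191.88 = 212.88→213) → #F1E7D5

#C19446, #C3964B, #F1E7D5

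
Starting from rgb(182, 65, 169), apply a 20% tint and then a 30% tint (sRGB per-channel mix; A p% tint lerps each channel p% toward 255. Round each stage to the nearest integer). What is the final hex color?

#d695cf

Lerp each channel 20% toward 255:
  R: 182 + 14.6 = 196.6 → 197
  G: 65 + 0.2×(255−65) = 65 + 38 = 103 → 103
  B: 169 + 17.2 = 186.2 → 186
After the tint: rgb(197, 103, 186) = #c567ba.
Per channel, c → c + 0.3(255 − c):
  R: 197 + 0.3×(255−197) = 197 + 17.4 = 214.4 → 214
  G: 103 + 0.3×(255−103) = 103 + 45.6 = 148.6 → 149
  B: 186 + 0.3×(255−186) = 186 + 20.7 = 206.7 → 207
rgb(214, 149, 207) = #d695cf.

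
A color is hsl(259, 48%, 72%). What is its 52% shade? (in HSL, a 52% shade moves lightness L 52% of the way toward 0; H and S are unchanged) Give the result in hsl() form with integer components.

hsl(259, 48%, 35%)

L moves 52% from 72 toward 0: 72 − 37.44 = 34.56 → 35.
H and S are unchanged.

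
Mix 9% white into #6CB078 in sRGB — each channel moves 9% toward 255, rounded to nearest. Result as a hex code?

#79B784

#6CB078 is rgb(108, 176, 120).
A 9% tint moves each channel 9% toward 255:
  R: 108 + 0.09×(255−108) = 108 + 13.23 = 121.23 → 121
  G: 176 + 0.09×(255−176) = 176 + 7.11 = 183.11 → 183
  B: 120 + 12.15 = 132.15 → 132
rgb(121, 183, 132) = #79B784.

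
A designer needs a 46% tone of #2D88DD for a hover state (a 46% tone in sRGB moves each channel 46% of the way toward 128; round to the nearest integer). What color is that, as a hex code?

#2D88DD is rgb(45, 136, 221).
Lerp each channel 46% toward 128:
  R: 45 + 0.46×(128−45) = 45 + 38.18 = 83.18 → 83
  G: 136 − 3.68 = 132.32 → 132
  B: 221 + 0.46×(128−221) = 221 − 42.78 = 178.22 → 178
rgb(83, 132, 178) = #5384B2.

#5384B2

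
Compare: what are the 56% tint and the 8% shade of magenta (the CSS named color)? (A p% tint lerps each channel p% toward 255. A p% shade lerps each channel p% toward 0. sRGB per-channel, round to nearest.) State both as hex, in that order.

#FF8FFF, #EB00EB

CSS magenta is rgb(255, 0, 255).
56% tint:
  R: 255 + 0.56×(255−255) = 255 + 0 = 255 → 255
  G: 0 + 0.56×(255−0) = 0 + 142.8 = 142.8 → 143
  B: 255 + 0 = 255 → 255
  → #FF8FFF
8% shade:
  R: 255 + 0.08×(0−255) = 255 − 20.4 = 234.6 → 235
  G: 0 + 0.08×(0−0) = 0 + 0 = 0 → 0
  B: 255 − 20.4 = 234.6 → 235
  → #EB00EB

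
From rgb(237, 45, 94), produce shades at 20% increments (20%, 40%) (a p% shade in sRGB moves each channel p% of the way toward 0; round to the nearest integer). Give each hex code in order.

#BE244B, #8E1B38

20%: (237 − 47.4 = 189.6→190, 45 − 9 = 36→36, 94 − 18.8 = 75.2→75) → #BE244B
40%: (237 − 94.8 = 142.2→142, 45 − 18 = 27→27, 94 − 37.6 = 56.4→56) → #8E1B38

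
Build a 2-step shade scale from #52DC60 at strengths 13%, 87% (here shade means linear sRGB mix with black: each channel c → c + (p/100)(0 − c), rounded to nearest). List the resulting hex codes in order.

#52DC60 is rgb(82, 220, 96).
13%: (82 − 10.66 = 71.34→71, 220 − 28.6 = 191.4→191, 96 − 12.48 = 83.52→84) → #47BF54
87%: (82 − 71.34 = 10.66→11, 220 − 191.4 = 28.6→29, 96 − 83.52 = 12.48→12) → #0B1D0C

#47BF54, #0B1D0C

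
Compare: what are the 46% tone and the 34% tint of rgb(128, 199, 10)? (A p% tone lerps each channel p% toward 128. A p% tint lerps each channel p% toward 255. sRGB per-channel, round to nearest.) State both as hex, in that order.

#80a640, #abda5d

46% tone:
  R: 128 + 0 = 128 → 128
  G: 199 + 0.46×(128−199) = 199 − 32.66 = 166.34 → 166
  B: 10 + 0.46×(128−10) = 10 + 54.28 = 64.28 → 64
  → #80a640
34% tint:
  R: 128 + 0.34×(255−128) = 128 + 43.18 = 171.18 → 171
  G: 199 + 0.34×(255−199) = 199 + 19.04 = 218.04 → 218
  B: 10 + 83.3 = 93.3 → 93
  → #abda5d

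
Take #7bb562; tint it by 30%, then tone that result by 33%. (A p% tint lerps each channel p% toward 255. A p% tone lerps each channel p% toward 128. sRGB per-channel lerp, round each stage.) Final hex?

#97b28b

#7bb562 is rgb(123, 181, 98).
Lerp each channel 30% toward 255:
  R: 123 + 39.6 = 162.6 → 163
  G: 181 + 22.2 = 203.2 → 203
  B: 98 + 47.1 = 145.1 → 145
After the tint: rgb(163, 203, 145) = #a3cb91.
Lerp each channel 33% toward 128:
  R: 163 + 0.33×(128−163) = 163 − 11.55 = 151.45 → 151
  G: 203 + 0.33×(128−203) = 203 − 24.75 = 178.25 → 178
  B: 145 + 0.33×(128−145) = 145 − 5.61 = 139.39 → 139
rgb(151, 178, 139) = #97b28b.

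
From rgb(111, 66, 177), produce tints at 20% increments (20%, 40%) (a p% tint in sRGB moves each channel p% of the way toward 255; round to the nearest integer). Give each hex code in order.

20%: (111 + 28.8 = 139.8→140, 66 + 37.8 = 103.8→104, 177 + 15.6 = 192.6→193) → #8C68C1
40%: (111 + 57.6 = 168.6→169, 66 + 75.6 = 141.6→142, 177 + 31.2 = 208.2→208) → #A98ED0

#8C68C1, #A98ED0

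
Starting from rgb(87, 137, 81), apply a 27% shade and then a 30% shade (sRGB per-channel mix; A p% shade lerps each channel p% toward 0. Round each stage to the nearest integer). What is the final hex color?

Lerp each channel 27% toward 0:
  R: 87 − 23.49 = 63.51 → 64
  G: 137 + 0.27×(0−137) = 137 − 36.99 = 100.01 → 100
  B: 81 − 21.87 = 59.13 → 59
After the shade: rgb(64, 100, 59) = #40643b.
A 30% shade moves each channel 30% toward 0:
  R: 64 + 0.3×(0−64) = 64 − 19.2 = 44.8 → 45
  G: 100 + 0.3×(0−100) = 100 − 30 = 70 → 70
  B: 59 + 0.3×(0−59) = 59 − 17.7 = 41.3 → 41
rgb(45, 70, 41) = #2d4629.

#2d4629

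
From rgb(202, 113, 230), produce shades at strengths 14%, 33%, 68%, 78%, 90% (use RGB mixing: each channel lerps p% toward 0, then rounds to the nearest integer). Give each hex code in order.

#AE61C6, #874C9A, #41244A, #2C1933, #140B17

14%: (202 − 28.28 = 173.72→174, 113 − 15.82 = 97.18→97, 230 − 32.2 = 197.8→198) → #AE61C6
33%: (202 − 66.66 = 135.34→135, 113 − 37.29 = 75.71→76, 230 − 75.9 = 154.1→154) → #874C9A
68%: (202 − 137.36 = 64.64→65, 113 − 76.84 = 36.16→36, 230 − 156.4 = 73.6→74) → #41244A
78%: (202 − 157.56 = 44.44→44, 113 − 88.14 = 24.86→25, 230 − 179.4 = 50.6→51) → #2C1933
90%: (202 − 181.8 = 20.2→20, 113 − 101.7 = 11.3→11, 230 − 207 = 23→23) → #140B17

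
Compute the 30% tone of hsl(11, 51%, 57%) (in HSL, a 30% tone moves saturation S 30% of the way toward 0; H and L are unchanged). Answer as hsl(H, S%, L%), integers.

S moves 30% from 51 toward 0: 51 − 15.3 = 35.7 → 36.
H and L are unchanged.

hsl(11, 36%, 57%)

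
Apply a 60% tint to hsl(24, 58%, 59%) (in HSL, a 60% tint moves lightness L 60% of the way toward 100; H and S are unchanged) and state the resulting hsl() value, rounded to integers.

hsl(24, 58%, 84%)

L moves 60% from 59 toward 100: 59 + 24.6 = 83.6 → 84.
H and S are unchanged.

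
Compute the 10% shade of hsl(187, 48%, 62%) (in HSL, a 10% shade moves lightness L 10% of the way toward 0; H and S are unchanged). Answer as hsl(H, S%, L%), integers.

L moves 10% from 62 toward 0: 62 − 6.2 = 55.8 → 56.
H and S are unchanged.

hsl(187, 48%, 56%)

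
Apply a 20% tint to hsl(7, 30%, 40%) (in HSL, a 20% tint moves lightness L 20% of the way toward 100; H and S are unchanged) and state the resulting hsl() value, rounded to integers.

L moves 20% from 40 toward 100: 40 + 12 = 52 → 52.
H and S are unchanged.

hsl(7, 30%, 52%)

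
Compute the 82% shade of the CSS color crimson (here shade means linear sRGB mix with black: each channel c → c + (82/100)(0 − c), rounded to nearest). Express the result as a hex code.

CSS crimson is rgb(220, 20, 60).
An 82% shade moves each channel 82% toward 0:
  R: 220 − 180.4 = 39.6 → 40
  G: 20 − 16.4 = 3.6 → 4
  B: 60 − 49.2 = 10.8 → 11
rgb(40, 4, 11) = #28040B.

#28040B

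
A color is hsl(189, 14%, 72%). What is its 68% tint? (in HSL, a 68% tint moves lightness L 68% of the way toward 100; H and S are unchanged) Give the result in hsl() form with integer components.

hsl(189, 14%, 91%)

L moves 68% from 72 toward 100: 72 + 19.04 = 91.04 → 91.
H and S are unchanged.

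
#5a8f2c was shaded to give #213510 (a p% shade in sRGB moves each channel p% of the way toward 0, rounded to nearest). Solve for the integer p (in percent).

#5a8f2c is rgb(90, 143, 44); #213510 is rgb(33, 53, 16).
On the G channel (widest range): 53 ≈ 143 + (p/100)(0 − 143), so p ≈ 100×(53 − 143)/(0 − 143) = -9000/-143 = 62.94.
p = 63 reproduces all three channels after rounding.

63%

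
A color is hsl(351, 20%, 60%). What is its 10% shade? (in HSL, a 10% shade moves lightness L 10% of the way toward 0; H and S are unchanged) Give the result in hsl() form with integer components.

L moves 10% from 60 toward 0: 60 − 6 = 54 → 54.
H and S are unchanged.

hsl(351, 20%, 54%)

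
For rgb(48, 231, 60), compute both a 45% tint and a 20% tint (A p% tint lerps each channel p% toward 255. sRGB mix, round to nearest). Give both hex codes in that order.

45% tint:
  R: 48 + 93.15 = 141.15 → 141
  G: 231 + 0.45×(255−231) = 231 + 10.8 = 241.8 → 242
  B: 60 + 87.75 = 147.75 → 148
  → #8DF294
20% tint:
  R: 48 + 41.4 = 89.4 → 89
  G: 231 + 4.8 = 235.8 → 236
  B: 60 + 39 = 99 → 99
  → #59EC63

#8DF294, #59EC63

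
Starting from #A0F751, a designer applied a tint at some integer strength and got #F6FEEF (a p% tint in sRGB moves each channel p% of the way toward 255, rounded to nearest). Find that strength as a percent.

91%

#A0F751 is rgb(160, 247, 81); #F6FEEF is rgb(246, 254, 239).
On the B channel (widest range): 239 ≈ 81 + (p/100)(255 − 81), so p ≈ 100×(239 − 81)/(255 − 81) = 15800/174 = 90.80.
p = 91 reproduces all three channels after rounding.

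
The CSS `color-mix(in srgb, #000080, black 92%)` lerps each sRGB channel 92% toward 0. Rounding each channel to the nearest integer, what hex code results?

#000080 is rgb(0, 0, 128).
Per channel, c → c + 0.92(0 − c):
  R: 0 + 0.92×(0−0) = 0 + 0 = 0 → 0
  G: 0 + 0 = 0 → 0
  B: 128 + 0.92×(0−128) = 128 − 117.76 = 10.24 → 10
rgb(0, 0, 10) = #00000a.

#00000a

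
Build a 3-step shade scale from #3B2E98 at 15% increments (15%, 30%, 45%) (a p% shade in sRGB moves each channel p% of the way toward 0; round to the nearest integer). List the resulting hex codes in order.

#3B2E98 is rgb(59, 46, 152).
15%: (59 − 8.85 = 50.15→50, 46 − 6.9 = 39.1→39, 152 − 22.8 = 129.2→129) → #322781
30%: (59 − 17.7 = 41.3→41, 46 − 13.8 = 32.2→32, 152 − 45.6 = 106.4→106) → #29206A
45%: (59 − 26.55 = 32.45→32, 46 − 20.7 = 25.3→25, 152 − 68.4 = 83.6→84) → #201954

#322781, #29206A, #201954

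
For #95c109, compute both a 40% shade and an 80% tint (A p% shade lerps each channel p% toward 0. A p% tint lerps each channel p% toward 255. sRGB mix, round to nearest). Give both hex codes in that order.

#95c109 is rgb(149, 193, 9).
40% shade:
  R: 149 + 0.4×(0−149) = 149 − 59.6 = 89.4 → 89
  G: 193 − 77.2 = 115.8 → 116
  B: 9 + 0.4×(0−9) = 9 − 3.6 = 5.4 → 5
  → #597405
80% tint:
  R: 149 + 0.8×(255−149) = 149 + 84.8 = 233.8 → 234
  G: 193 + 49.6 = 242.6 → 243
  B: 9 + 196.8 = 205.8 → 206
  → #eaf3ce

#597405, #eaf3ce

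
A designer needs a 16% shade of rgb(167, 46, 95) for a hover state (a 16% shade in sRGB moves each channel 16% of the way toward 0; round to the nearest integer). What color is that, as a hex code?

A 16% shade moves each channel 16% toward 0:
  R: 167 + 0.16×(0−167) = 167 − 26.72 = 140.28 → 140
  G: 46 − 7.36 = 38.64 → 39
  B: 95 + 0.16×(0−95) = 95 − 15.2 = 79.8 → 80
rgb(140, 39, 80) = #8c2750.

#8c2750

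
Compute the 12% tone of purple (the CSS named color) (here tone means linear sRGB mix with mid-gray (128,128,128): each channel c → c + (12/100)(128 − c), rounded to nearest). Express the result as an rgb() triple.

CSS purple is rgb(128, 0, 128).
A 12% tone moves each channel 12% toward 128:
  R: 128 + 0.12×(128−128) = 128 + 0 = 128 → 128
  G: 0 + 15.36 = 15.36 → 15
  B: 128 + 0.12×(128−128) = 128 + 0 = 128 → 128

rgb(128, 15, 128)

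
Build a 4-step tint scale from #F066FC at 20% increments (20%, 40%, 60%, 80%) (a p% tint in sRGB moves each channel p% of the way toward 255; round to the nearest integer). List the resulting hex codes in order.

#F385FD, #F6A3FD, #F9C2FE, #FCE0FE

#F066FC is rgb(240, 102, 252).
20%: (240 + 3 = 243→243, 102 + 30.6 = 132.6→133, 252 + 0.6 = 252.6→253) → #F385FD
40%: (240 + 6 = 246→246, 102 + 61.2 = 163.2→163, 252 + 1.2 = 253.2→253) → #F6A3FD
60%: (240 + 9 = 249→249, 102 + 91.8 = 193.8→194, 252 + 1.8 = 253.8→254) → #F9C2FE
80%: (240 + 12 = 252→252, 102 + 122.4 = 224.4→224, 252 + 2.4 = 254.4→254) → #FCE0FE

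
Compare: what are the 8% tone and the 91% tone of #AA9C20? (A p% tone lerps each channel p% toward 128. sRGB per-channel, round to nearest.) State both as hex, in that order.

#AA9C20 is rgb(170, 156, 32).
8% tone:
  R: 170 + 0.08×(128−170) = 170 − 3.36 = 166.64 → 167
  G: 156 + 0.08×(128−156) = 156 − 2.24 = 153.76 → 154
  B: 32 + 7.68 = 39.68 → 40
  → #A79A28
91% tone:
  R: 170 − 38.22 = 131.78 → 132
  G: 156 + 0.91×(128−156) = 156 − 25.48 = 130.52 → 131
  B: 32 + 87.36 = 119.36 → 119
  → #848377

#A79A28, #848377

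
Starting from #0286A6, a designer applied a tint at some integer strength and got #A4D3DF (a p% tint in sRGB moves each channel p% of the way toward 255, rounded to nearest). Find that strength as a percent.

64%

#0286A6 is rgb(2, 134, 166); #A4D3DF is rgb(164, 211, 223).
On the R channel (widest range): 164 ≈ 2 + (p/100)(255 − 2), so p ≈ 100×(164 − 2)/(255 − 2) = 16200/253 = 64.03.
p = 64 reproduces all three channels after rounding.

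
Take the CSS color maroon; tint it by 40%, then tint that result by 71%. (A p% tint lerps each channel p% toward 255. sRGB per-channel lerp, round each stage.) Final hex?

#E9D3D3

CSS maroon is rgb(128, 0, 0).
Lerp each channel 40% toward 255:
  R: 128 + 0.4×(255−128) = 128 + 50.8 = 178.8 → 179
  G: 0 + 102 = 102 → 102
  B: 0 + 0.4×(255−0) = 0 + 102 = 102 → 102
After the tint: rgb(179, 102, 102) = #B36666.
A 71% tint moves each channel 71% toward 255:
  R: 179 + 0.71×(255−179) = 179 + 53.96 = 232.96 → 233
  G: 102 + 0.71×(255−102) = 102 + 108.63 = 210.63 → 211
  B: 102 + 0.71×(255−102) = 102 + 108.63 = 210.63 → 211
rgb(233, 211, 211) = #E9D3D3.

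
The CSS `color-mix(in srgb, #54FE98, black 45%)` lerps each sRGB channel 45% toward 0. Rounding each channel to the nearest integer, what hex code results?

#2E8C54

#54FE98 is rgb(84, 254, 152).
A 45% shade moves each channel 45% toward 0:
  R: 84 + 0.45×(0−84) = 84 − 37.8 = 46.2 → 46
  G: 254 + 0.45×(0−254) = 254 − 114.3 = 139.7 → 140
  B: 152 − 68.4 = 83.6 → 84
rgb(46, 140, 84) = #2E8C54.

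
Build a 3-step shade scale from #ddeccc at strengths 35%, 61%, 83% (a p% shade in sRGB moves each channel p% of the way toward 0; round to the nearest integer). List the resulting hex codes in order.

#ddeccc is rgb(221, 236, 204).
35%: (221 − 77.35 = 143.65→144, 236 − 82.6 = 153.4→153, 204 − 71.4 = 132.6→133) → #909985
61%: (221 − 134.81 = 86.19→86, 236 − 143.96 = 92.04→92, 204 − 124.44 = 79.56→80) → #565c50
83%: (221 − 183.43 = 37.57→38, 236 − 195.88 = 40.12→40, 204 − 169.32 = 34.68→35) → #262823

#909985, #565c50, #262823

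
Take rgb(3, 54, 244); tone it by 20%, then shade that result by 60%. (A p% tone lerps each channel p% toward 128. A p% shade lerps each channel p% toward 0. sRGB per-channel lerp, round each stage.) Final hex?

#0b1c58

Per channel, c → c + 0.2(128 − c):
  R: 3 + 0.2×(128−3) = 3 + 25 = 28 → 28
  G: 54 + 0.2×(128−54) = 54 + 14.8 = 68.8 → 69
  B: 244 − 23.2 = 220.8 → 221
After the tone: rgb(28, 69, 221) = #1c45dd.
A 60% shade moves each channel 60% toward 0:
  R: 28 + 0.6×(0−28) = 28 − 16.8 = 11.2 → 11
  G: 69 − 41.4 = 27.6 → 28
  B: 221 − 132.6 = 88.4 → 88
rgb(11, 28, 88) = #0b1c58.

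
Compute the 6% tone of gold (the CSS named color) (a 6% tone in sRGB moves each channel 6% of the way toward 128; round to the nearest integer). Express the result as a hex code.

#F7D208

CSS gold is rgb(255, 215, 0).
Lerp each channel 6% toward 128:
  R: 255 + 0.06×(128−255) = 255 − 7.62 = 247.38 → 247
  G: 215 + 0.06×(128−215) = 215 − 5.22 = 209.78 → 210
  B: 0 + 0.06×(128−0) = 0 + 7.68 = 7.68 → 8
rgb(247, 210, 8) = #F7D208.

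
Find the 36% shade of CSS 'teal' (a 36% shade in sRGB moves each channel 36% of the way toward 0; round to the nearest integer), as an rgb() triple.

CSS teal is rgb(0, 128, 128).
Per channel, c → c + 0.36(0 − c):
  R: 0 + 0.36×(0−0) = 0 + 0 = 0 → 0
  G: 128 − 46.08 = 81.92 → 82
  B: 128 + 0.36×(0−128) = 128 − 46.08 = 81.92 → 82

rgb(0, 82, 82)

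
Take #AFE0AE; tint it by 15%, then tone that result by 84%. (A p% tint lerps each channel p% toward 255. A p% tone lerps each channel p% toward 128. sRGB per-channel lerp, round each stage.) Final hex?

#AFE0AE is rgb(175, 224, 174).
A 15% tint moves each channel 15% toward 255:
  R: 175 + 0.15×(255−175) = 175 + 12 = 187 → 187
  G: 224 + 4.65 = 228.65 → 229
  B: 174 + 12.15 = 186.15 → 186
After the tint: rgb(187, 229, 186) = #BBE5BA.
Lerp each channel 84% toward 128:
  R: 187 − 49.56 = 137.44 → 137
  G: 229 − 84.84 = 144.16 → 144
  B: 186 + 0.84×(128−186) = 186 − 48.72 = 137.28 → 137
rgb(137, 144, 137) = #899089.

#899089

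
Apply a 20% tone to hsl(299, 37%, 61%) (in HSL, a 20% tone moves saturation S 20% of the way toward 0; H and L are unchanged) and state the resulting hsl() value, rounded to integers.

S moves 20% from 37 toward 0: 37 − 7.4 = 29.6 → 30.
H and L are unchanged.

hsl(299, 30%, 61%)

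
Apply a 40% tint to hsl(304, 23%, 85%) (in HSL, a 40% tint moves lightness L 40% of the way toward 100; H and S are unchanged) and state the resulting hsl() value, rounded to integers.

hsl(304, 23%, 91%)

L moves 40% from 85 toward 100: 85 + 6 = 91 → 91.
H and S are unchanged.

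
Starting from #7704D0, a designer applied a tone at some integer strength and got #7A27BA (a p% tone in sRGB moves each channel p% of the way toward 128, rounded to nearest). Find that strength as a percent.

#7704D0 is rgb(119, 4, 208); #7A27BA is rgb(122, 39, 186).
On the G channel (widest range): 39 ≈ 4 + (p/100)(128 − 4), so p ≈ 100×(39 − 4)/(128 − 4) = 3500/124 = 28.23.
p = 28 reproduces all three channels after rounding.

28%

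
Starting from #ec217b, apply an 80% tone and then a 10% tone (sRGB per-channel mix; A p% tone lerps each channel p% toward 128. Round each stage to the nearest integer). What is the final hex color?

#ec217b is rgb(236, 33, 123).
Lerp each channel 80% toward 128:
  R: 236 + 0.8×(128−236) = 236 − 86.4 = 149.6 → 150
  G: 33 + 76 = 109 → 109
  B: 123 + 4 = 127 → 127
After the tone: rgb(150, 109, 127) = #966d7f.
Per channel, c → c + 0.1(128 − c):
  R: 150 − 2.2 = 147.8 → 148
  G: 109 + 1.9 = 110.9 → 111
  B: 127 + 0.1 = 127.1 → 127
rgb(148, 111, 127) = #946f7f.

#946f7f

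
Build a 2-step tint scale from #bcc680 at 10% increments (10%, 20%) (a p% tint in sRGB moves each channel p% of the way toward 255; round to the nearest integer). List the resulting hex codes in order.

#c3cc8d, #c9d199

#bcc680 is rgb(188, 198, 128).
10%: (188 + 6.7 = 194.7→195, 198 + 5.7 = 203.7→204, 128 + 12.7 = 140.7→141) → #c3cc8d
20%: (188 + 13.4 = 201.4→201, 198 + 11.4 = 209.4→209, 128 + 25.4 = 153.4→153) → #c9d199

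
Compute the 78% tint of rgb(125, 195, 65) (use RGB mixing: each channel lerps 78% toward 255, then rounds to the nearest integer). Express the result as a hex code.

#E2F2D5

Lerp each channel 78% toward 255:
  R: 125 + 101.4 = 226.4 → 226
  G: 195 + 0.78×(255−195) = 195 + 46.8 = 241.8 → 242
  B: 65 + 0.78×(255−65) = 65 + 148.2 = 213.2 → 213
rgb(226, 242, 213) = #E2F2D5.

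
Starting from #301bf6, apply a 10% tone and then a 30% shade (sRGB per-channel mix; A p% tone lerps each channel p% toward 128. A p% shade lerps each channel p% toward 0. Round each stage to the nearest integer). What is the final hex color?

#271aa4

#301bf6 is rgb(48, 27, 246).
Lerp each channel 10% toward 128:
  R: 48 + 8 = 56 → 56
  G: 27 + 0.1×(128−27) = 27 + 10.1 = 37.1 → 37
  B: 246 + 0.1×(128−246) = 246 − 11.8 = 234.2 → 234
After the tone: rgb(56, 37, 234) = #3825ea.
A 30% shade moves each channel 30% toward 0:
  R: 56 − 16.8 = 39.2 → 39
  G: 37 + 0.3×(0−37) = 37 − 11.1 = 25.9 → 26
  B: 234 + 0.3×(0−234) = 234 − 70.2 = 163.8 → 164
rgb(39, 26, 164) = #271aa4.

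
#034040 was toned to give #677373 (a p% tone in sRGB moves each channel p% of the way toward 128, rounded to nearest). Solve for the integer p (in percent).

#034040 is rgb(3, 64, 64); #677373 is rgb(103, 115, 115).
On the R channel (widest range): 103 ≈ 3 + (p/100)(128 − 3), so p ≈ 100×(103 − 3)/(128 − 3) = 10000/125 = 80.00.
p = 80 reproduces all three channels after rounding.

80%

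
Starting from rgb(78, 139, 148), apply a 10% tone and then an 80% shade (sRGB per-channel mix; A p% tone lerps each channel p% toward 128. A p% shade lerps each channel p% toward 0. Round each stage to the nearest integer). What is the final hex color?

Per channel, c → c + 0.1(128 − c):
  R: 78 + 0.1×(128−78) = 78 + 5 = 83 → 83
  G: 139 + 0.1×(128−139) = 139 − 1.1 = 137.9 → 138
  B: 148 + 0.1×(128−148) = 148 − 2 = 146 → 146
After the tone: rgb(83, 138, 146) = #538a92.
Lerp each channel 80% toward 0:
  R: 83 + 0.8×(0−83) = 83 − 66.4 = 16.6 → 17
  G: 138 + 0.8×(0−138) = 138 − 110.4 = 27.6 → 28
  B: 146 − 116.8 = 29.2 → 29
rgb(17, 28, 29) = #111c1d.

#111c1d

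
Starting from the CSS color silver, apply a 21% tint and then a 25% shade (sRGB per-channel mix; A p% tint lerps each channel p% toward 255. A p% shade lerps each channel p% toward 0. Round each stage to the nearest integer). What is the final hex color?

CSS silver is rgb(192, 192, 192).
A 21% tint moves each channel 21% toward 255:
  R: 192 + 0.21×(255−192) = 192 + 13.23 = 205.23 → 205
  G: 192 + 13.23 = 205.23 → 205
  B: 192 + 0.21×(255−192) = 192 + 13.23 = 205.23 → 205
After the tint: rgb(205, 205, 205) = #CDCDCD.
Lerp each channel 25% toward 0:
  R: 205 + 0.25×(0−205) = 205 − 51.25 = 153.75 → 154
  G: 205 + 0.25×(0−205) = 205 − 51.25 = 153.75 → 154
  B: 205 + 0.25×(0−205) = 205 − 51.25 = 153.75 → 154
rgb(154, 154, 154) = #9A9A9A.

#9A9A9A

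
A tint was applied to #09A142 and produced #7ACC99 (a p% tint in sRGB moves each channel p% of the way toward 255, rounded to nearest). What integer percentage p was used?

#09A142 is rgb(9, 161, 66); #7ACC99 is rgb(122, 204, 153).
On the R channel (widest range): 122 ≈ 9 + (p/100)(255 − 9), so p ≈ 100×(122 − 9)/(255 − 9) = 11300/246 = 45.93.
p = 46 reproduces all three channels after rounding.

46%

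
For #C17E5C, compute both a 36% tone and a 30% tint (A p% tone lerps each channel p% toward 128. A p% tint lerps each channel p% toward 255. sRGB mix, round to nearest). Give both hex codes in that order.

#AA7F69, #D4A58D

#C17E5C is rgb(193, 126, 92).
36% tone:
  R: 193 − 23.4 = 169.6 → 170
  G: 126 + 0.36×(128−126) = 126 + 0.72 = 126.72 → 127
  B: 92 + 0.36×(128−92) = 92 + 12.96 = 104.96 → 105
  → #AA7F69
30% tint:
  R: 193 + 0.3×(255−193) = 193 + 18.6 = 211.6 → 212
  G: 126 + 38.7 = 164.7 → 165
  B: 92 + 48.9 = 140.9 → 141
  → #D4A58D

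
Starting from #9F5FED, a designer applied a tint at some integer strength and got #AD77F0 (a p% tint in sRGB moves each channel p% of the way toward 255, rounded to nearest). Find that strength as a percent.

15%

#9F5FED is rgb(159, 95, 237); #AD77F0 is rgb(173, 119, 240).
On the G channel (widest range): 119 ≈ 95 + (p/100)(255 − 95), so p ≈ 100×(119 − 95)/(255 − 95) = 2400/160 = 15.00.
p = 15 reproduces all three channels after rounding.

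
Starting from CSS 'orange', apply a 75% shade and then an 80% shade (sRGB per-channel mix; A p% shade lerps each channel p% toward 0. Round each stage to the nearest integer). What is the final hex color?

CSS orange is rgb(255, 165, 0).
Lerp each channel 75% toward 0:
  R: 255 + 0.75×(0−255) = 255 − 191.25 = 63.75 → 64
  G: 165 + 0.75×(0−165) = 165 − 123.75 = 41.25 → 41
  B: 0 + 0.75×(0−0) = 0 + 0 = 0 → 0
After the shade: rgb(64, 41, 0) = #402900.
An 80% shade moves each channel 80% toward 0:
  R: 64 + 0.8×(0−64) = 64 − 51.2 = 12.8 → 13
  G: 41 − 32.8 = 8.2 → 8
  B: 0 + 0.8×(0−0) = 0 + 0 = 0 → 0
rgb(13, 8, 0) = #0d0800.

#0d0800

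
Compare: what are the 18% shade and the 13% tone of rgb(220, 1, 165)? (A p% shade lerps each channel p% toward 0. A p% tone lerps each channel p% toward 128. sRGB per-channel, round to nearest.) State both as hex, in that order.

18% shade:
  R: 220 − 39.6 = 180.4 → 180
  G: 1 + 0.18×(0−1) = 1 − 0.18 = 0.82 → 1
  B: 165 + 0.18×(0−165) = 165 − 29.7 = 135.3 → 135
  → #b40187
13% tone:
  R: 220 + 0.13×(128−220) = 220 − 11.96 = 208.04 → 208
  G: 1 + 0.13×(128−1) = 1 + 16.51 = 17.51 → 18
  B: 165 − 4.81 = 160.19 → 160
  → #d012a0

#b40187, #d012a0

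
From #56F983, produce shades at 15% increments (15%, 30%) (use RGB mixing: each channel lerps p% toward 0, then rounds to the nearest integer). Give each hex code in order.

#56F983 is rgb(86, 249, 131).
15%: (86 − 12.9 = 73.1→73, 249 − 37.35 = 211.65→212, 131 − 19.65 = 111.35→111) → #49D46F
30%: (86 − 25.8 = 60.2→60, 249 − 74.7 = 174.3→174, 131 − 39.3 = 91.7→92) → #3CAE5C

#49D46F, #3CAE5C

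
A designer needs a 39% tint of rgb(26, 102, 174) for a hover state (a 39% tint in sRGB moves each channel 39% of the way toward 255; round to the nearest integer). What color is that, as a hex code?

A 39% tint moves each channel 39% toward 255:
  R: 26 + 0.39×(255−26) = 26 + 89.31 = 115.31 → 115
  G: 102 + 59.67 = 161.67 → 162
  B: 174 + 0.39×(255−174) = 174 + 31.59 = 205.59 → 206
rgb(115, 162, 206) = #73A2CE.

#73A2CE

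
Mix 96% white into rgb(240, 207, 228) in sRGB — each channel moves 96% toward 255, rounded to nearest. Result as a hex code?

Per channel, c → c + 0.96(255 − c):
  R: 240 + 0.96×(255−240) = 240 + 14.4 = 254.4 → 254
  G: 207 + 0.96×(255−207) = 207 + 46.08 = 253.08 → 253
  B: 228 + 25.92 = 253.92 → 254
rgb(254, 253, 254) = #FEFDFE.

#FEFDFE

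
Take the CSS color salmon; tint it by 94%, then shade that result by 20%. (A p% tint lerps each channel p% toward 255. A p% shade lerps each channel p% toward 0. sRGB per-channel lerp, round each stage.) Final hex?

#CCC6C6

CSS salmon is rgb(250, 128, 114).
Per channel, c → c + 0.94(255 − c):
  R: 250 + 0.94×(255−250) = 250 + 4.7 = 254.7 → 255
  G: 128 + 119.38 = 247.38 → 247
  B: 114 + 132.54 = 246.54 → 247
After the tint: rgb(255, 247, 247) = #FFF7F7.
Lerp each channel 20% toward 0:
  R: 255 + 0.2×(0−255) = 255 − 51 = 204 → 204
  G: 247 − 49.4 = 197.6 → 198
  B: 247 − 49.4 = 197.6 → 198
rgb(204, 198, 198) = #CCC6C6.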